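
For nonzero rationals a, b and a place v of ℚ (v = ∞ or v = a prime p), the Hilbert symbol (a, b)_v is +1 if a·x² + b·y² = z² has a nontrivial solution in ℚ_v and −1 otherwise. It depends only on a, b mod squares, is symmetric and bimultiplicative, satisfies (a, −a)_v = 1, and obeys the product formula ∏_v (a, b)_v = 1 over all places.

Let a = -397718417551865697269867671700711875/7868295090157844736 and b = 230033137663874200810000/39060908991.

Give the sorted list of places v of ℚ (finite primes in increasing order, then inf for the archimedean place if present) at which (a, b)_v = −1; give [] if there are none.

[3, 23, 37, 47]

(a, b) ≡ (-1771, 119991) mod (ℚ^×)²; places V = {2, 3, 5, 7, 11, 13, 17, 23, 31, 37, 41, 47, 59, ∞}.
(a,b)_47: α=2, u≡20; β=1, v≡29 (mod 47); (20|47)=-1, (29|47)=-1; sign (−1)^0·-1^1·-1^2 = -1.
(a,b)_5: α=4, u≡1; β=4, v≡1 (mod 5); (1|5)=+1, (1|5)=+1; sign (−1)^0·+1^4·+1^4 = +1.
(a,b)_23: α=5, u≡21; β=3, v≡10 (mod 23); (21|23)=-1, (10|23)=-1; sign (−1)^1·-1^3·-1^5 = -1.
(a,b)_59: α=2, u≡55; β=0, v≡52 (mod 59); (55|59)=-1, (52|59)=-1; sign (−1)^0·-1^0·-1^2 = +1.
(a,b)_17: α=-2, u≡6; β=0, v≡10 (mod 17); (6|17)=-1, (10|17)=-1; sign (−1)^0·-1^0·-1^-2 = +1.
(a,b)_37: α=-4, u≡24; β=-3, v≡23 (mod 37); (24|37)=-1, (23|37)=-1; sign (−1)^0·-1^-3·-1^-4 = -1.
(a,b)_7: α=5, u≡6; β=6, v≡2 (mod 7); (6|7)=-1, (2|7)=+1; sign (−1)^0·-1^6·+1^5 = +1.
(a,b)_2: α=-8, β=4; u≡5, v≡7 (mod 8); ε(u)ε(v)=0·1, αω(v)=-8·0, βω(u)=4·1; sum ≡ 0  ⇒  +1.
(a,b)_11: α=5, u≡3; β=2, v≡3 (mod 11); (3|11)=+1, (3|11)=+1; sign (−1)^0·+1^2·+1^5 = +1.
(a,b)_13: α=0, u≡10; β=-4, v≡3 (mod 13); (10|13)=+1, (3|13)=+1; sign (−1)^0·+1^-4·+1^0 = +1.
(a,b)_41: α=6, u≡25; β=4, v≡23 (mod 41); (25|41)=+1, (23|41)=+1; sign (−1)^0·+1^4·+1^6 = +1.
(a,b)_3: α=-10, u≡2; β=-3, v≡1 (mod 3); (2|3)=-1, (1|3)=+1; sign (−1)^0·-1^-3·+1^-10 = -1.
(a,b)_31: α=-2, u≡23; β=0, v≡15 (mod 31); (23|31)=-1, (15|31)=-1; sign (−1)^0·-1^0·-1^-2 = +1.
(a,b)_∞: sgn(-1771)=−, sgn(119991)=+, so +1.
|Ram(-1771, 119991)| = 4, even; anisotropic at {3, 23, 37, 47}.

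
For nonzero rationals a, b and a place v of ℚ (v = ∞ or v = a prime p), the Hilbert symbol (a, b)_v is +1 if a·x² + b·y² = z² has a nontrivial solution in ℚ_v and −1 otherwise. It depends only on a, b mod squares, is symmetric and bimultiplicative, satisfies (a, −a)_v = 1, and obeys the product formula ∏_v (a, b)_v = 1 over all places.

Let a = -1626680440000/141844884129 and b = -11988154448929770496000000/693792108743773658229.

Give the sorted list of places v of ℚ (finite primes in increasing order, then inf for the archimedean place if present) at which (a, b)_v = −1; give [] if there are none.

[29, inf]

(a, b) ≡ (-19, -551) mod (ℚ^×)²; places V = {2, 3, 5, 7, 11, 13, 19, 29, 37, 47, ∞}.
(a,b)_3: α=-6, u≡2; β=-12, v≡1 (mod 3); (2|3)=-1, (1|3)=+1; sign (−1)^0·-1^-12·+1^-6 = +1.
(a,b)_13: α=-2, u≡6; β=-4, v≡6 (mod 13); (6|13)=-1, (6|13)=-1; sign (−1)^0·-1^-4·-1^-2 = +1.
(a,b)_5: α=4, u≡4; β=6, v≡4 (mod 5); (4|5)=+1, (4|5)=+1; sign (−1)^0·+1^6·+1^4 = +1.
(a,b)_11: α=2, u≡4; β=2, v≡7 (mod 11); (4|11)=+1, (7|11)=-1; sign (−1)^0·+1^2·-1^2 = +1.
(a,b)_29: α=-2, u≡11; β=-3, v≡19 (mod 29); (11|29)=-1, (19|29)=-1; sign (−1)^0·-1^-3·-1^-2 = -1.
(a,b)_∞: sgn(-19)=−, sgn(-551)=−, so -1.
(a,b)_19: α=3, u≡15; β=7, v≡1 (mod 19); (15|19)=-1, (1|19)=+1; sign (−1)^1·-1^7·+1^3 = +1.
(a,b)_37: α=-2, u≡18; β=-4, v≡3 (mod 37); (18|37)=-1, (3|37)=+1; sign (−1)^0·-1^-4·+1^-2 = +1.
(a,b)_7: α=2, u≡1; β=2, v≡2 (mod 7); (1|7)=+1, (2|7)=+1; sign (−1)^0·+1^2·+1^2 = +1.
(a,b)_2: α=6, β=16; u≡5, v≡1 (mod 8); ε(u)ε(v)=0·0, αω(v)=6·0, βω(u)=16·1; sum ≡ 0  ⇒  +1.
(a,b)_47: α=0, u≡21; β=2, v≡41 (mod 47); (21|47)=+1, (41|47)=-1; sign (−1)^0·+1^2·-1^0 = +1.
Ram(-19, -551) = {29, ∞}; no ℚ_29-point on the conic.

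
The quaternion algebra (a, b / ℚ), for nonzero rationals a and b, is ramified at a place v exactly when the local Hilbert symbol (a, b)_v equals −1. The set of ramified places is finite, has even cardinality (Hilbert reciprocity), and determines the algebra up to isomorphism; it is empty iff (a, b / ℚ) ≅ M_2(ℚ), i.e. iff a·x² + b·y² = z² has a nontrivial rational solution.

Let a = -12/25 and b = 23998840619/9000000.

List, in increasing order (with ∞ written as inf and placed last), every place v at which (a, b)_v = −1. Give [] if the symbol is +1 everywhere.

[3, 23]

(a, b) ≡ (-3, 299) mod (ℚ^×)²; places V = {2, 3, 5, 13, 17, 23, 31, ∞}.
(a,b)_3: α=1, u≡2; β=-2, v≡2 (mod 3); (2|3)=-1, (2|3)=-1; sign (−1)^0·-1^-2·-1^1 = -1.
(a,b)_13: α=0, u≡12; β=1, v≡3 (mod 13); (12|13)=+1, (3|13)=+1; sign (−1)^0·+1^1·+1^0 = +1.
(a,b)_17: α=0, u≡7; β=4, v≡3 (mod 17); (7|17)=-1, (3|17)=-1; sign (−1)^0·-1^4·-1^0 = +1.
(a,b)_31: α=0, u≡2; β=2, v≡25 (mod 31); (2|31)=+1, (25|31)=+1; sign (−1)^0·+1^2·+1^0 = +1.
(a,b)_5: α=-2, u≡3; β=-6, v≡4 (mod 5); (3|5)=-1, (4|5)=+1; sign (−1)^0·-1^-6·+1^-2 = +1.
(a,b)_2: α=2, β=-6; u≡5, v≡3 (mod 8); ε(u)ε(v)=0·1, αω(v)=2·1, βω(u)=-6·1; sum ≡ 0  ⇒  +1.
(a,b)_∞: sgn(-3)=−, sgn(299)=+, so +1.
(a,b)_23: α=0, u≡17; β=1, v≡4 (mod 23); (17|23)=-1, (4|23)=+1; sign (−1)^0·-1^1·+1^0 = -1.
(-3, 299 / ℚ) ramifies at {3, 23}: a division algebra.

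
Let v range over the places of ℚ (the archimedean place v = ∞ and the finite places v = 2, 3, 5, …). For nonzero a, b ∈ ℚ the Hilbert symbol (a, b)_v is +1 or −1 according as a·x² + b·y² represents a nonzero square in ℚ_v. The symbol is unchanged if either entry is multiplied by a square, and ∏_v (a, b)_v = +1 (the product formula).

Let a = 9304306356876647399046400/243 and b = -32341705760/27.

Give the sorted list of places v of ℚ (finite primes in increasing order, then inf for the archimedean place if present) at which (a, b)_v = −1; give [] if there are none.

[3, 5, 7, 23]

Mod squares: a ≡ 106743, b ≡ -67830. Check v ∈ {∞, 2, 3, 5, 7, 13, 17, 19, 23}.
v=2: v_2(a)=8, v_2(b)=5; units ≡ 7, 5 (mod 8); ε·ε+αω+βω = 1·0+8·1+5·0 ≡ 0  ⇒  (a,b)_2 = +1.
v=3: a=3^-5·(≡1), b=3^-3·(≡1) mod 3; (1|3)=+1, (1|3)=+1; (−1)^{-5·-3·1}·(+1)^-3·(+1)^-5 = -1.
v=13: a=13^5·(≡5), b=13^2·(≡10) mod 13; (5|13)=-1, (10|13)=+1; (−1)^{5·2·6}·(-1)^2·(+1)^5 = +1.
v=5: a=5^2·(≡2), b=5^1·(≡4) mod 5; (2|5)=-1, (4|5)=+1; (−1)^{2·1·2}·(-1)^1·(+1)^2 = -1.
v=23: a=23^5·(≡8), b=23^2·(≡14) mod 23; (8|23)=+1, (14|23)=-1; (−1)^{5·2·11}·(+1)^2·(-1)^5 = -1.
v=7: a=7^3·(≡5), b=7^1·(≡3) mod 7; (5|7)=-1, (3|7)=-1; (−1)^{3·1·3}·(-1)^1·(-1)^3 = -1.
v=19: a=19^2·(≡16), b=19^1·(≡8) mod 19; (16|19)=+1, (8|19)=-1; (−1)^{2·1·9}·(+1)^1·(-1)^2 = +1.
v=∞: 106743 > 0 and -67830 < 0  ⇒  (a,b)_∞ = +1.
v=17: a=17^3·(≡3), b=17^1·(≡6) mod 17; (3|17)=-1, (6|17)=-1; (−1)^{3·1·8}·(-1)^1·(-1)^3 = +1.
Ram(106743, -67830) = {3, 5, 7, 23}; no ℚ_3-point on the conic.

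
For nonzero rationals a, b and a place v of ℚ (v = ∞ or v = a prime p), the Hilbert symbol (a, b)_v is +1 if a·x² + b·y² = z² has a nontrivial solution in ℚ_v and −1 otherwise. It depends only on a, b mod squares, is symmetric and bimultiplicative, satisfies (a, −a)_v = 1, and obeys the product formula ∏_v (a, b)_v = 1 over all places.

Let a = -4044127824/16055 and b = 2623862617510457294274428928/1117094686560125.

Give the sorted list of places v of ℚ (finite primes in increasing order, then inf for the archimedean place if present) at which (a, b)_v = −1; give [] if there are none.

[5, 41]

(a, b) ≡ (-2449955, 85) mod (ℚ^×)²; places V = {2, 3, 5, 7, 11, 13, 17, 19, 37, 41, ∞}.
(a,b)_11: α=2, u≡9; β=4, v≡6 (mod 11); (9|11)=+1, (6|11)=-1; sign (−1)^0·+1^4·-1^2 = +1.
(a,b)_3: α=4, u≡1; β=10, v≡1 (mod 3); (1|3)=+1, (1|3)=+1; sign (−1)^0·+1^10·+1^4 = +1.
(a,b)_41: α=1, u≡36; β=2, v≡13 (mod 41); (36|41)=+1, (13|41)=-1; sign (−1)^0·+1^2·-1^1 = -1.
(a,b)_13: α=-2, u≡1; β=-4, v≡8 (mod 13); (1|13)=+1, (8|13)=-1; sign (−1)^0·+1^-4·-1^-2 = +1.
(a,b)_7: α=0, u≡3; β=-4, v≡1 (mod 7); (3|7)=-1, (1|7)=+1; sign (−1)^0·-1^-4·+1^0 = +1.
(a,b)_17: α=1, u≡10; β=3, v≡10 (mod 17); (10|17)=-1, (10|17)=-1; sign (−1)^0·-1^3·-1^1 = +1.
(a,b)_37: α=1, u≡17; β=2, v≡9 (mod 37); (17|37)=-1, (9|37)=+1; sign (−1)^0·-1^2·+1^1 = +1.
(a,b)_2: α=4, β=28; u≡5, v≡5 (mod 8); ε(u)ε(v)=0·0, αω(v)=4·1, βω(u)=28·1; sum ≡ 0  ⇒  +1.
(a,b)_19: α=-1, u≡13; β=-4, v≡9 (mod 19); (13|19)=-1, (9|19)=+1; sign (−1)^0·-1^-4·+1^-1 = +1.
(a,b)_∞: sgn(-2449955)=−, sgn(85)=+, so +1.
(a,b)_5: α=-1, u≡1; β=-3, v≡3 (mod 5); (1|5)=+1, (3|5)=-1; sign (−1)^0·+1^-3·-1^-1 = -1.
Ram(-2449955, 85) = {5, 41}; no ℚ_5-point on the conic.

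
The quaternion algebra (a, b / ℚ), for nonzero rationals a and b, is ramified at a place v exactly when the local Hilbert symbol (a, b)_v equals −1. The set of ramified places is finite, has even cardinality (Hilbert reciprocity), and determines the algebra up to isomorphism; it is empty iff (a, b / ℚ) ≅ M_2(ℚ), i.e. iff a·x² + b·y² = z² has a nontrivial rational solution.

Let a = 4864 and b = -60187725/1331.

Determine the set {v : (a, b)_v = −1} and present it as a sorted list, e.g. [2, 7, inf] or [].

Mod squares: a ≡ 19, b ≡ -8151. Check v ∈ {∞, 2, 3, 5, 11, 13, 19}.
v=3: a=3^0·(≡1), b=3^3·(≡1) mod 3; (1|3)=+1, (1|3)=+1; (−1)^{0·3·1}·(+1)^3·(+1)^0 = +1.
v=∞: 19 > 0 and -8151 < 0  ⇒  (a,b)_∞ = +1.
v=2: v_2(a)=8, v_2(b)=0; units ≡ 3, 1 (mod 8); ε·ε+αω+βω = 1·0+8·0+0·1 ≡ 0  ⇒  (a,b)_2 = +1.
v=11: a=11^0·(≡2), b=11^-3·(≡7) mod 11; (2|11)=-1, (7|11)=-1; (−1)^{0·-3·5}·(-1)^-3·(-1)^0 = -1.
v=5: a=5^0·(≡4), b=5^2·(≡1) mod 5; (4|5)=+1, (1|5)=+1; (−1)^{0·2·2}·(+1)^2·(+1)^0 = +1.
v=13: a=13^0·(≡2), b=13^1·(≡12) mod 13; (2|13)=-1, (12|13)=+1; (−1)^{0·1·6}·(-1)^1·(+1)^0 = -1.
v=19: a=19^1·(≡9), b=19^3·(≡3) mod 19; (9|19)=+1, (3|19)=-1; (−1)^{1·3·9}·(+1)^3·(-1)^1 = +1.
|Ram(19, -8151)| = 2, even; anisotropic at {11, 13}.

[11, 13]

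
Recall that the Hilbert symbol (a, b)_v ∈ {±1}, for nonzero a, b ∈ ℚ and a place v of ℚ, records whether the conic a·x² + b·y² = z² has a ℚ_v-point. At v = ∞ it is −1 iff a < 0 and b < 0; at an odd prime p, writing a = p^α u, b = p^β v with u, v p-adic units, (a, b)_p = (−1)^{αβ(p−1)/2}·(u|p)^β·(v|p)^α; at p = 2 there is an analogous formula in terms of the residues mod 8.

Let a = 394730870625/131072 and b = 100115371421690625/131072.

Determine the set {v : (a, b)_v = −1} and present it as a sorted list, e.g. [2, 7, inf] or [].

[3, 7, 11, 13]

Mod squares: a ≡ 546, b ≡ 4290. Check v ∈ {∞, 2, 3, 5, 7, 11, 13}.
v=∞: 546 > 0 and 4290 > 0  ⇒  (a,b)_∞ = +1.
v=5: a=5^4·(≡4), b=5^5·(≡3) mod 5; (4|5)=+1, (3|5)=-1; (−1)^{4·5·2}·(+1)^5·(-1)^4 = +1.
v=3: a=3^5·(≡2), b=3^3·(≡2) mod 3; (2|3)=-1, (2|3)=-1; (−1)^{5·3·1}·(-1)^3·(-1)^5 = -1.
v=11: a=11^0·(≡2), b=11^3·(≡1) mod 11; (2|11)=-1, (1|11)=+1; (−1)^{0·3·5}·(-1)^3·(+1)^0 = -1.
v=13: a=13^5·(≡4), b=13^5·(≡5) mod 13; (4|13)=+1, (5|13)=-1; (−1)^{5·5·6}·(+1)^5·(-1)^5 = -1.
v=7: a=7^1·(≡1), b=7^4·(≡6) mod 7; (1|7)=+1, (6|7)=-1; (−1)^{1·4·3}·(+1)^4·(-1)^1 = -1.
v=2: v_2(a)=-17, v_2(b)=-17; units ≡ 1, 1 (mod 8); ε·ε+αω+βω = 0·0+-17·0+-17·0 ≡ 0  ⇒  (a,b)_2 = +1.
Ram(546, 4290) = {3, 7, 11, 13}; no ℚ_3-point on the conic.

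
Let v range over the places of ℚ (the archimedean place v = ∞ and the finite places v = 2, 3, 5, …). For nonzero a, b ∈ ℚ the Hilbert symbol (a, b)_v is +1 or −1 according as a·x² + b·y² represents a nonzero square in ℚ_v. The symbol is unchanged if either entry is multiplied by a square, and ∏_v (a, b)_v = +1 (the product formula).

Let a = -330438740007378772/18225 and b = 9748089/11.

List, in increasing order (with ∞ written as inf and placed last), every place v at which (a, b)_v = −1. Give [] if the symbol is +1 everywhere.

[2, 11, 17, 29]

Mod squares: a ≡ -493, b ≡ 70499. Check v ∈ {∞, 2, 3, 5, 7, 11, 13, 17, 29, 31}.
v=5: a=5^-2·(≡2), b=5^0·(≡4) mod 5; (2|5)=-1, (4|5)=+1; (−1)^{-2·0·2}·(-1)^0·(+1)^-2 = +1.
v=11: a=11^4·(≡10), b=11^-1·(≡10) mod 11; (10|11)=-1, (10|11)=-1; (−1)^{4·-1·5}·(-1)^-1·(-1)^4 = -1.
v=3: a=3^-6·(≡2), b=3^2·(≡2) mod 3; (2|3)=-1, (2|3)=-1; (−1)^{-6·2·1}·(-1)^2·(-1)^-6 = +1.
v=13: a=13^0·(≡3), b=13^3·(≡11) mod 13; (3|13)=+1, (11|13)=-1; (−1)^{0·3·6}·(+1)^3·(-1)^0 = +1.
v=7: a=7^2·(≡1), b=7^0·(≡2) mod 7; (1|7)=+1, (2|7)=+1; (−1)^{2·0·3}·(+1)^0·(+1)^2 = +1.
v=∞: -493 < 0 and 70499 > 0  ⇒  (a,b)_∞ = +1.
v=17: a=17^3·(≡6), b=17^1·(≡13) mod 17; (6|17)=-1, (13|17)=+1; (−1)^{3·1·8}·(-1)^1·(+1)^3 = -1.
v=31: a=31^2·(≡27), b=31^0·(≡7) mod 31; (27|31)=-1, (7|31)=+1; (−1)^{2·0·15}·(-1)^0·(+1)^2 = +1.
v=29: a=29^3·(≡26), b=29^1·(≡16) mod 29; (26|29)=-1, (16|29)=+1; (−1)^{3·1·14}·(-1)^1·(+1)^3 = -1.
v=2: v_2(a)=2, v_2(b)=0; units ≡ 3, 3 (mod 8); ε·ε+αω+βω = 1·1+2·1+0·1 ≡ 1  ⇒  (a,b)_2 = -1.
Ram(-493, 70499) = {2, 11, 17, 29}; no ℚ_2-point on the conic.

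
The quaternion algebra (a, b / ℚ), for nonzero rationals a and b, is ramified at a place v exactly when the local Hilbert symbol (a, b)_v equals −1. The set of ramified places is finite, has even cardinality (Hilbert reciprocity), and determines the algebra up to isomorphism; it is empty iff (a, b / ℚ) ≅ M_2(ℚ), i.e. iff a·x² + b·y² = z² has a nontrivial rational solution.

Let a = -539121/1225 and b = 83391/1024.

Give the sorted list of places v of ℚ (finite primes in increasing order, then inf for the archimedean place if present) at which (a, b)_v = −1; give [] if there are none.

(a, b) ≡ (-561, 231) mod (ℚ^×)²; places V = {2, 3, 5, 7, 11, 17, 19, 31, ∞}.
(a,b)_3: α=1, u≡2; β=1, v≡2 (mod 3); (2|3)=-1, (2|3)=-1; sign (−1)^1·-1^1·-1^1 = -1.
(a,b)_19: α=0, u≡11; β=2, v≡8 (mod 19); (11|19)=+1, (8|19)=-1; sign (−1)^0·+1^2·-1^0 = +1.
(a,b)_5: α=-2, u≡1; β=0, v≡4 (mod 5); (1|5)=+1, (4|5)=+1; sign (−1)^0·+1^0·+1^-2 = +1.
(a,b)_2: α=0, β=-10; u≡7, v≡7 (mod 8); ε(u)ε(v)=1·1, αω(v)=0·0, βω(u)=-10·0; sum ≡ 1  ⇒  -1.
(a,b)_11: α=1, u≡4; β=1, v≡2 (mod 11); (4|11)=+1, (2|11)=-1; sign (−1)^1·+1^1·-1^1 = +1.
(a,b)_7: α=-2, u≡3; β=1, v≡3 (mod 7); (3|7)=-1, (3|7)=-1; sign (−1)^0·-1^1·-1^-2 = -1.
(a,b)_31: α=2, u≡25; β=0, v≡1 (mod 31); (25|31)=+1, (1|31)=+1; sign (−1)^0·+1^0·+1^2 = +1.
(a,b)_17: α=1, u≡9; β=0, v≡10 (mod 17); (9|17)=+1, (10|17)=-1; sign (−1)^0·+1^0·-1^1 = -1.
(a,b)_∞: sgn(-561)=−, sgn(231)=+, so +1.
|Ram(-561, 231)| = 4, even; anisotropic at {2, 3, 7, 17}.

[2, 3, 7, 17]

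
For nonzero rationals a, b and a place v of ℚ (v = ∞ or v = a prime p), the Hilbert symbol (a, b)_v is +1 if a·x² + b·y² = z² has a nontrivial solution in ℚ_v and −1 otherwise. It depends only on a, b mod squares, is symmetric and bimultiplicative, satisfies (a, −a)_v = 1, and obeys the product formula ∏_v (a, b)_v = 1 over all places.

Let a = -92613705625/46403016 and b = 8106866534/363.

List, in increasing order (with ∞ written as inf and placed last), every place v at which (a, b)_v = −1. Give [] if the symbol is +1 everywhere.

Mod squares: a ≡ -114, b ≡ 30498. Check v ∈ {∞, 2, 3, 5, 7, 11, 13, 17, 19, 23, 29, 37, 47}.
v=7: a=7^2·(≡5), b=7^0·(≡3) mod 7; (5|7)=-1, (3|7)=-1; (−1)^{2·0·3}·(-1)^0·(-1)^2 = +1.
v=37: a=37^2·(≡33), b=37^0·(≡11) mod 37; (33|37)=+1, (11|37)=+1; (−1)^{2·0·18}·(+1)^0·(+1)^2 = +1.
v=23: a=23^0·(≡4), b=23^1·(≡7) mod 23; (4|23)=+1, (7|23)=-1; (−1)^{0·1·11}·(+1)^1·(-1)^0 = +1.
v=3: a=3^-1·(≡1), b=3^-1·(≡2) mod 3; (1|3)=+1, (2|3)=-1; (−1)^{-1·-1·1}·(+1)^-1·(-1)^-1 = +1.
v=2: v_2(a)=-3, v_2(b)=1; units ≡ 7, 1 (mod 8); ε·ε+αω+βω = 1·0+-3·0+1·0 ≡ 0  ⇒  (a,b)_2 = +1.
v=29: a=29^-2·(≡8), b=29^0·(≡21) mod 29; (8|29)=-1, (21|29)=-1; (−1)^{-2·0·14}·(-1)^0·(-1)^-2 = +1.
v=17: a=17^0·(≡7), b=17^1·(≡15) mod 17; (7|17)=-1, (15|17)=+1; (−1)^{0·1·8}·(-1)^1·(+1)^0 = -1.
v=19: a=19^-1·(≡18), b=19^2·(≡12) mod 19; (18|19)=-1, (12|19)=-1; (−1)^{-1·2·9}·(-1)^2·(-1)^-1 = -1.
v=47: a=47^2·(≡2), b=47^2·(≡27) mod 47; (2|47)=+1, (27|47)=+1; (−1)^{2·2·23}·(+1)^2·(+1)^2 = +1.
v=∞: -114 < 0 and 30498 > 0  ⇒  (a,b)_∞ = +1.
v=13: a=13^0·(≡4), b=13^1·(≡7) mod 13; (4|13)=+1, (7|13)=-1; (−1)^{0·1·6}·(+1)^1·(-1)^0 = +1.
v=11: a=11^-2·(≡7), b=11^-2·(≡10) mod 11; (7|11)=-1, (10|11)=-1; (−1)^{-2·-2·5}·(-1)^-2·(-1)^-2 = +1.
v=5: a=5^4·(≡1), b=5^0·(≡3) mod 5; (1|5)=+1, (3|5)=-1; (−1)^{4·0·2}·(+1)^0·(-1)^4 = +1.
Ram(-114, 30498) = {17, 19}; no ℚ_17-point on the conic.

[17, 19]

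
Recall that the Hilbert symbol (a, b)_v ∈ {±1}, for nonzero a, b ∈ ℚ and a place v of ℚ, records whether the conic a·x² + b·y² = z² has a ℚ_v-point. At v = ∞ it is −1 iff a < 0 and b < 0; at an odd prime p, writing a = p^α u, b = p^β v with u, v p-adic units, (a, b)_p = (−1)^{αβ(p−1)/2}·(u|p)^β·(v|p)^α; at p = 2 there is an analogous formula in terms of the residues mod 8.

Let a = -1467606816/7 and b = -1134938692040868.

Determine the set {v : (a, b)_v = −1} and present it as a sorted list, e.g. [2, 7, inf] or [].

Mod squares: a ≡ -798, b ≡ -897. Check v ∈ {∞, 2, 3, 7, 11, 13, 19, 23}.
v=2: v_2(a)=5, v_2(b)=2; units ≡ 1, 7 (mod 8); ε·ε+αω+βω = 0·1+5·0+2·0 ≡ 0  ⇒  (a,b)_2 = +1.
v=23: a=23^2·(≡20), b=23^3·(≡11) mod 23; (20|23)=-1, (11|23)=-1; (−1)^{2·3·11}·(-1)^3·(-1)^2 = -1.
v=11: a=11^0·(≡4), b=11^2·(≡9) mod 11; (4|11)=+1, (9|11)=+1; (−1)^{0·2·5}·(+1)^2·(+1)^0 = +1.
v=7: a=7^-1·(≡3), b=7^0·(≡6) mod 7; (3|7)=-1, (6|7)=-1; (−1)^{-1·0·3}·(-1)^0·(-1)^-1 = -1.
v=∞: -798 < 0 and -897 < 0  ⇒  (a,b)_∞ = -1.
v=3: a=3^3·(≡1), b=3^5·(≡1) mod 3; (1|3)=+1, (1|3)=+1; (−1)^{3·5·1}·(+1)^5·(+1)^3 = -1.
v=19: a=19^1·(≡14), b=19^2·(≡3) mod 19; (14|19)=-1, (3|19)=-1; (−1)^{1·2·9}·(-1)^2·(-1)^1 = -1.
v=13: a=13^2·(≡2), b=13^3·(≡10) mod 13; (2|13)=-1, (10|13)=+1; (−1)^{2·3·6}·(-1)^3·(+1)^2 = -1.
(-798, -897 / ℚ) ramifies at {3, 7, 13, 19, 23, ∞}: a division algebra.

[3, 7, 13, 19, 23, inf]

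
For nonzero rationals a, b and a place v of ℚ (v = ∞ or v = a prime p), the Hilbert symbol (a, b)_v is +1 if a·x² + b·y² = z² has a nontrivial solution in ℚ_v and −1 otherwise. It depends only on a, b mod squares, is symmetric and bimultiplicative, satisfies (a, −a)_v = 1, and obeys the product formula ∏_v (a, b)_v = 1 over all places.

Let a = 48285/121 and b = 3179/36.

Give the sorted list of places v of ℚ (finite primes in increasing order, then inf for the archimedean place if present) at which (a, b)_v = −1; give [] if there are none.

Mod squares: a ≡ 5365, b ≡ 11. Check v ∈ {∞, 2, 3, 5, 11, 17, 29, 37}.
v=37: a=37^1·(≡1), b=37^0·(≡3) mod 37; (1|37)=+1, (3|37)=+1; (−1)^{1·0·18}·(+1)^0·(+1)^1 = +1.
v=5: a=5^1·(≡2), b=5^0·(≡4) mod 5; (2|5)=-1, (4|5)=+1; (−1)^{1·0·2}·(-1)^0·(+1)^1 = +1.
v=2: v_2(a)=0, v_2(b)=-2; units ≡ 5, 3 (mod 8); ε·ε+αω+βω = 0·1+0·1+-2·1 ≡ 0  ⇒  (a,b)_2 = +1.
v=29: a=29^1·(≡14), b=29^0·(≡15) mod 29; (14|29)=-1, (15|29)=-1; (−1)^{1·0·14}·(-1)^0·(-1)^1 = -1.
v=∞: 5365 > 0 and 11 > 0  ⇒  (a,b)_∞ = +1.
v=17: a=17^0·(≡11), b=17^2·(≡14) mod 17; (11|17)=-1, (14|17)=-1; (−1)^{0·2·8}·(-1)^2·(-1)^0 = +1.
v=3: a=3^2·(≡1), b=3^-2·(≡2) mod 3; (1|3)=+1, (2|3)=-1; (−1)^{2·-2·1}·(+1)^-2·(-1)^2 = +1.
v=11: a=11^-2·(≡6), b=11^1·(≡1) mod 11; (6|11)=-1, (1|11)=+1; (−1)^{-2·1·5}·(-1)^1·(+1)^-2 = -1.
|Ram(5365, 11)| = 2, even; anisotropic at {11, 29}.

[11, 29]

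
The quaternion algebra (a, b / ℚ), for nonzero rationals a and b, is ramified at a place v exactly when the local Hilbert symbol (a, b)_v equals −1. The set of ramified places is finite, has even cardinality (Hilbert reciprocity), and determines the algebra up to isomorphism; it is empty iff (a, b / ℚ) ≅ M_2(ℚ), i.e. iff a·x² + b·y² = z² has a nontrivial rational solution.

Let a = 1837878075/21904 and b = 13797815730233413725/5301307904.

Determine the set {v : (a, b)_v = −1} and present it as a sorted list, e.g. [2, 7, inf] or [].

[2, 37]

(a, b) ≡ (187, 116994) mod (ℚ^×)²; places V = {2, 3, 5, 7, 11, 17, 19, 23, 31, 37, 43, ∞}.
(a,b)_2: α=-4, β=-9; u≡3, v≡1 (mod 8); ε(u)ε(v)=1·0, αω(v)=-4·0, βω(u)=-9·1; sum ≡ 1  ⇒  -1.
(a,b)_∞: sgn(187)=+, sgn(116994)=+, so +1.
(a,b)_7: α=0, u≡5; β=2, v≡5 (mod 7); (5|7)=-1, (5|7)=-1; sign (−1)^0·-1^2·-1^0 = +1.
(a,b)_3: α=2, u≡1; β=7, v≡1 (mod 3); (1|3)=+1, (1|3)=+1; sign (−1)^0·+1^7·+1^2 = +1.
(a,b)_43: α=0, u≡4; β=2, v≡3 (mod 43); (4|43)=+1, (3|43)=-1; sign (−1)^0·+1^2·-1^0 = +1.
(a,b)_5: α=2, u≡2; β=2, v≡1 (mod 5); (2|5)=-1, (1|5)=+1; sign (−1)^0·-1^2·+1^2 = +1.
(a,b)_31: α=0, u≡25; β=1, v≡12 (mod 31); (25|31)=+1, (12|31)=-1; sign (−1)^0·+1^1·-1^0 = +1.
(a,b)_17: α=1, u≡10; β=1, v≡3 (mod 17); (10|17)=-1, (3|17)=-1; sign (−1)^0·-1^1·-1^1 = +1.
(a,b)_23: α=0, u≡4; β=-4, v≡4 (mod 23); (4|23)=+1, (4|23)=+1; sign (−1)^0·+1^-4·+1^0 = +1.
(a,b)_37: α=-2, u≡31; β=-1, v≡23 (mod 37); (31|37)=-1, (23|37)=-1; sign (−1)^0·-1^-1·-1^-2 = -1.
(a,b)_19: α=2, u≡17; β=2, v≡5 (mod 19); (17|19)=+1, (5|19)=+1; sign (−1)^0·+1^2·+1^2 = +1.
(a,b)_11: α=3, u≡2; β=4, v≡3 (mod 11); (2|11)=-1, (3|11)=+1; sign (−1)^0·-1^4·+1^3 = +1.
Ram(187, 116994) = {2, 37}; no ℚ_2-point on the conic.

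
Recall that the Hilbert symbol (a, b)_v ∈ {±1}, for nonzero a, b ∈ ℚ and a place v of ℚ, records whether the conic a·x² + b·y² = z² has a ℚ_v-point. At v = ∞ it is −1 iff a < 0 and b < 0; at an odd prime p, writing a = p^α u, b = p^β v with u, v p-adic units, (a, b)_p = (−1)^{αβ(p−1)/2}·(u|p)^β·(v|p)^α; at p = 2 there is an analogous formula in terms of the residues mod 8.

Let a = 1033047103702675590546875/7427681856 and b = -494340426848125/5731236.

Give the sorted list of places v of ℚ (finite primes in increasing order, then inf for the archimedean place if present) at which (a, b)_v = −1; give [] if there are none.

[2, 5, 11, 23]

Mod squares: a ≡ 1955, b ≡ -253. Check v ∈ {∞, 2, 3, 5, 7, 11, 13, 17, 19, 23}.
v=5: a=5^7·(≡4), b=5^4·(≡3) mod 5; (4|5)=+1, (3|5)=-1; (−1)^{7·4·2}·(+1)^4·(-1)^7 = -1.
v=23: a=23^5·(≡1), b=23^3·(≡13) mod 23; (1|23)=+1, (13|23)=+1; (−1)^{5·3·11}·(+1)^3·(+1)^5 = -1.
v=∞: 1955 > 0 and -253 < 0  ⇒  (a,b)_∞ = +1.
v=3: a=3^-8·(≡2), b=3^-4·(≡2) mod 3; (2|3)=-1, (2|3)=-1; (−1)^{-8·-4·1}·(-1)^-4·(-1)^-8 = +1.
v=2: v_2(a)=-6, v_2(b)=-2; units ≡ 3, 3 (mod 8); ε·ε+αω+βω = 1·1+-6·1+-2·1 ≡ 1  ⇒  (a,b)_2 = -1.
v=17: a=17^3·(≡4), b=17^2·(≡13) mod 17; (4|17)=+1, (13|17)=+1; (−1)^{3·2·8}·(+1)^2·(+1)^3 = +1.
v=7: a=7^-2·(≡4), b=7^-2·(≡3) mod 7; (4|7)=+1, (3|7)=-1; (−1)^{-2·-2·3}·(+1)^-2·(-1)^-2 = +1.
v=13: a=13^4·(≡6), b=13^2·(≡7) mod 13; (6|13)=-1, (7|13)=-1; (−1)^{4·2·6}·(-1)^2·(-1)^4 = +1.
v=19: a=19^-2·(≡9), b=19^-2·(≡14) mod 19; (9|19)=+1, (14|19)=-1; (−1)^{-2·-2·9}·(+1)^-2·(-1)^-2 = +1.
v=11: a=11^4·(≡6), b=11^3·(≡7) mod 11; (6|11)=-1, (7|11)=-1; (−1)^{4·3·5}·(-1)^3·(-1)^4 = -1.
Ram(1955, -253) = {2, 5, 11, 23}; no ℚ_2-point on the conic.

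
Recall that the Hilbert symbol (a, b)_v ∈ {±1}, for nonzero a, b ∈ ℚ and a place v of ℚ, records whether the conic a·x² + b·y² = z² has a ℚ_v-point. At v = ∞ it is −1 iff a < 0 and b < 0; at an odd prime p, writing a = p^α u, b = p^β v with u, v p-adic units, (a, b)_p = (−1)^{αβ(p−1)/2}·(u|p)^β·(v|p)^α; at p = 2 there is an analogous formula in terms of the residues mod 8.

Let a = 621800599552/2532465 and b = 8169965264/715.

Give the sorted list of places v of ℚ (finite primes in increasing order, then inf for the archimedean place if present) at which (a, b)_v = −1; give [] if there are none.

[2, 5, 13, 37]

Mod squares: a ≡ 34595, b ≡ 449735. Check v ∈ {∞, 2, 3, 5, 11, 13, 17, 37, 53}.
v=37: a=37^-1·(≡11), b=37^1·(≡32) mod 37; (11|37)=+1, (32|37)=-1; (−1)^{-1·1·18}·(+1)^1·(-1)^-1 = -1.
v=∞: 34595 > 0 and 449735 > 0  ⇒  (a,b)_∞ = +1.
v=53: a=53^2·(≡34), b=53^2·(≡23) mod 53; (34|53)=-1, (23|53)=-1; (−1)^{2·2·26}·(-1)^2·(-1)^2 = +1.
v=13: a=13^-2·(≡6), b=13^-1·(≡2) mod 13; (6|13)=-1, (2|13)=-1; (−1)^{-2·-1·6}·(-1)^-1·(-1)^-2 = -1.
v=3: a=3^-4·(≡2), b=3^0·(≡2) mod 3; (2|3)=-1, (2|3)=-1; (−1)^{-4·0·1}·(-1)^0·(-1)^-4 = +1.
v=5: a=5^-1·(≡4), b=5^-1·(≡3) mod 5; (4|5)=+1, (3|5)=-1; (−1)^{-1·-1·2}·(+1)^-1·(-1)^-1 = -1.
v=2: v_2(a)=12, v_2(b)=4; units ≡ 3, 7 (mod 8); ε·ε+αω+βω = 1·1+12·0+4·1 ≡ 1  ⇒  (a,b)_2 = -1.
v=11: a=11^1·(≡2), b=11^-1·(≡1) mod 11; (2|11)=-1, (1|11)=+1; (−1)^{1·-1·5}·(-1)^-1·(+1)^1 = +1.
v=17: a=17^3·(≡14), b=17^3·(≡5) mod 17; (14|17)=-1, (5|17)=-1; (−1)^{3·3·8}·(-1)^3·(-1)^3 = +1.
(34595, 449735 / ℚ) ramifies at {2, 5, 13, 37}: a division algebra.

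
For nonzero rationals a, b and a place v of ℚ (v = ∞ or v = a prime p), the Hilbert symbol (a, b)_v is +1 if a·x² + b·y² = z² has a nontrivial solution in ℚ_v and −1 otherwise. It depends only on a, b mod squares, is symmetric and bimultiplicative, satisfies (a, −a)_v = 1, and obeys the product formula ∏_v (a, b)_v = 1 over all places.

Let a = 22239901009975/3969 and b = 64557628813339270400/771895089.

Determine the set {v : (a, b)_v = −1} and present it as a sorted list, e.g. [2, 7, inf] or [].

(a, b) ≡ (6919, 271469) mod (ℚ^×)²; places V = {2, 3, 5, 7, 11, 17, 23, 29, 37, ∞}.
(a,b)_2: α=0, β=8; u≡7, v≡5 (mod 8); ε(u)ε(v)=1·0, αω(v)=0·1, βω(u)=8·0; sum ≡ 0  ⇒  +1.
(a,b)_7: α=-2, u≡3; β=-6, v≡4 (mod 7); (3|7)=-1, (4|7)=+1; sign (−1)^0·-1^-6·+1^-2 = +1.
(a,b)_11: α=1, u≡10; β=1, v≡6 (mod 11); (10|11)=-1, (6|11)=-1; sign (−1)^1·-1^1·-1^1 = -1.
(a,b)_∞: sgn(6919)=+, sgn(271469)=+, so +1.
(a,b)_29: α=2, u≡26; β=3, v≡1 (mod 29); (26|29)=-1, (1|29)=+1; sign (−1)^0·-1^3·+1^2 = -1.
(a,b)_3: α=-4, u≡1; β=-8, v≡2 (mod 3); (1|3)=+1, (2|3)=-1; sign (−1)^0·+1^-8·-1^-4 = +1.
(a,b)_37: α=1, u≡2; β=1, v≡1 (mod 37); (2|37)=-1, (1|37)=+1; sign (−1)^0·-1^1·+1^1 = -1.
(a,b)_23: α=2, u≡11; β=3, v≡12 (mod 23); (11|23)=-1, (12|23)=+1; sign (−1)^0·-1^3·+1^2 = -1.
(a,b)_5: α=2, u≡1; β=2, v≡4 (mod 5); (1|5)=+1, (4|5)=+1; sign (−1)^0·+1^2·+1^2 = +1.
(a,b)_17: α=3, u≡1; β=4, v≡4 (mod 17); (1|17)=+1, (4|17)=+1; sign (−1)^0·+1^4·+1^3 = +1.
(6919, 271469 / ℚ) ramifies at {11, 23, 29, 37}: a division algebra.

[11, 23, 29, 37]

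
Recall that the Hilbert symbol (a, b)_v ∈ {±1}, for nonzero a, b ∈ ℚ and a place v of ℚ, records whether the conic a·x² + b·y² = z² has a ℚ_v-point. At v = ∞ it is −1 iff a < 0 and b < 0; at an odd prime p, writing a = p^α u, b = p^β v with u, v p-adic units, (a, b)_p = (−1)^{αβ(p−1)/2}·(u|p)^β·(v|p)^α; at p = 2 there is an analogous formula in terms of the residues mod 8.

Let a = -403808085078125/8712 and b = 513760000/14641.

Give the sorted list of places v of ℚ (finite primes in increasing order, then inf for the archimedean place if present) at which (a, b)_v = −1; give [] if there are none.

[7, 13]

(a, b) ≡ (-17290, 19) mod (ℚ^×)²; places V = {2, 3, 5, 7, 11, 13, 19, ∞}.
(a,b)_∞: sgn(-17290)=−, sgn(19)=+, so +1.
(a,b)_11: α=-2, u≡7; β=-4, v≡6 (mod 11); (7|11)=-1, (6|11)=-1; sign (−1)^0·-1^-4·-1^-2 = +1.
(a,b)_19: α=3, u≡15; β=1, v≡5 (mod 19); (15|19)=-1, (5|19)=+1; sign (−1)^1·-1^1·+1^3 = +1.
(a,b)_13: α=3, u≡9; β=2, v≡5 (mod 13); (9|13)=+1, (5|13)=-1; sign (−1)^0·+1^2·-1^3 = -1.
(a,b)_3: α=-2, u≡2; β=0, v≡1 (mod 3); (2|3)=-1, (1|3)=+1; sign (−1)^0·-1^0·+1^-2 = +1.
(a,b)_5: α=7, u≡3; β=4, v≡1 (mod 5); (3|5)=-1, (1|5)=+1; sign (−1)^0·-1^4·+1^7 = +1.
(a,b)_7: α=3, u≡4; β=0, v≡3 (mod 7); (4|7)=+1, (3|7)=-1; sign (−1)^0·+1^0·-1^3 = -1.
(a,b)_2: α=-3, β=8; u≡3, v≡3 (mod 8); ε(u)ε(v)=1·1, αω(v)=-3·1, βω(u)=8·1; sum ≡ 0  ⇒  +1.
|Ram(-17290, 19)| = 2, even; anisotropic at {7, 13}.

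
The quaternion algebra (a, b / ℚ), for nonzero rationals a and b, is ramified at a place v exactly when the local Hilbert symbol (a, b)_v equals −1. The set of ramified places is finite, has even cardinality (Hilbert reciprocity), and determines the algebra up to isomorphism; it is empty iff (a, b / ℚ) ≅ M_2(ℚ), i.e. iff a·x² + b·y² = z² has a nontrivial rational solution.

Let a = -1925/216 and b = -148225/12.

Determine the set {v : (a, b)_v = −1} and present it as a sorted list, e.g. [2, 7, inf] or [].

[2, 3, 11, inf]

Mod squares: a ≡ -462, b ≡ -3. Check v ∈ {∞, 2, 3, 5, 7, 11}.
v=7: a=7^1·(≡2), b=7^2·(≡4) mod 7; (2|7)=+1, (4|7)=+1; (−1)^{1·2·3}·(+1)^2·(+1)^1 = +1.
v=5: a=5^2·(≡3), b=5^2·(≡3) mod 5; (3|5)=-1, (3|5)=-1; (−1)^{2·2·2}·(-1)^2·(-1)^2 = +1.
v=∞: -462 < 0 and -3 < 0  ⇒  (a,b)_∞ = -1.
v=11: a=11^1·(≡8), b=11^2·(≡7) mod 11; (8|11)=-1, (7|11)=-1; (−1)^{1·2·5}·(-1)^2·(-1)^1 = -1.
v=3: a=3^-3·(≡2), b=3^-1·(≡2) mod 3; (2|3)=-1, (2|3)=-1; (−1)^{-3·-1·1}·(-1)^-1·(-1)^-3 = -1.
v=2: v_2(a)=-3, v_2(b)=-2; units ≡ 1, 5 (mod 8); ε·ε+αω+βω = 0·0+-3·1+-2·0 ≡ 1  ⇒  (a,b)_2 = -1.
Ram(-462, -3) = {2, 3, 11, ∞}; no ℚ_2-point on the conic.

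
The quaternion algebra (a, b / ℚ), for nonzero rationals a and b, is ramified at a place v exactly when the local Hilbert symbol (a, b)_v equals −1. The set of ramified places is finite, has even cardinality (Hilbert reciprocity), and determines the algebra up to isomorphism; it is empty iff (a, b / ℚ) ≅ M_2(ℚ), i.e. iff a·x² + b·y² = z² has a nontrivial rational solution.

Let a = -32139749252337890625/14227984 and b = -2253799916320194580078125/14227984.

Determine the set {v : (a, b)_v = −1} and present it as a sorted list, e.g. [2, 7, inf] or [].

[2, 5, 11, inf]

Mod squares: a ≡ -665, b ≡ -74613. Check v ∈ {∞, 2, 3, 5, 7, 11, 17, 19, 23, 41}.
v=2: v_2(a)=-4, v_2(b)=-4; units ≡ 7, 3 (mod 8); ε·ε+αω+βω = 1·1+-4·1+-4·0 ≡ 1  ⇒  (a,b)_2 = -1.
v=3: a=3^4·(≡1), b=3^5·(≡2) mod 3; (1|3)=+1, (2|3)=-1; (−1)^{4·5·1}·(+1)^5·(-1)^4 = +1.
v=5: a=5^9·(≡2), b=5^12·(≡2) mod 5; (2|5)=-1, (2|5)=-1; (−1)^{9·12·2}·(-1)^12·(-1)^9 = -1.
v=19: a=19^3·(≡15), b=19^3·(≡16) mod 19; (15|19)=-1, (16|19)=+1; (−1)^{3·3·9}·(-1)^3·(+1)^3 = +1.
v=11: a=11^4·(≡7), b=11^5·(≡9) mod 11; (7|11)=-1, (9|11)=+1; (−1)^{4·5·5}·(-1)^5·(+1)^4 = -1.
v=23: a=23^-2·(≡18), b=23^-2·(≡10) mod 23; (18|23)=+1, (10|23)=-1; (−1)^{-2·-2·11}·(+1)^-2·(-1)^-2 = +1.
v=7: a=7^1·(≡3), b=7^1·(≡4) mod 7; (3|7)=-1, (4|7)=+1; (−1)^{1·1·3}·(-1)^1·(+1)^1 = +1.
v=∞: -665 < 0 and -74613 < 0  ⇒  (a,b)_∞ = -1.
v=17: a=17^2·(≡2), b=17^3·(≡5) mod 17; (2|17)=+1, (5|17)=-1; (−1)^{2·3·8}·(+1)^3·(-1)^2 = +1.
v=41: a=41^-2·(≡39), b=41^-2·(≡11) mod 41; (39|41)=+1, (11|41)=-1; (−1)^{-2·-2·20}·(+1)^-2·(-1)^-2 = +1.
|Ram(-665, -74613)| = 4, even; anisotropic at {2, 5, 11, ∞}.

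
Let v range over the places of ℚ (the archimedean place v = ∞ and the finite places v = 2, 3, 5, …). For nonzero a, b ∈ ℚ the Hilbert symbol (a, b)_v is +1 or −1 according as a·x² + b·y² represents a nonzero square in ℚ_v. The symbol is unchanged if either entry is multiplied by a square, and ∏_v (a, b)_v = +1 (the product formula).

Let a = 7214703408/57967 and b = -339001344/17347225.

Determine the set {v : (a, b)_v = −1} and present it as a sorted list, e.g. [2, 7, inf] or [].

Mod squares: a ≡ 8029, b ≡ -19. Check v ∈ {∞, 2, 3, 5, 7, 11, 13, 17, 19, 31, 37}.
v=7: a=7^-3·(≡3), b=7^-4·(≡4) mod 7; (3|7)=-1, (4|7)=+1; (−1)^{-3·-4·3}·(-1)^-4·(+1)^-3 = +1.
v=37: a=37^1·(≡32), b=37^0·(≡6) mod 37; (32|37)=-1, (6|37)=-1; (−1)^{1·0·18}·(-1)^0·(-1)^1 = -1.
v=3: a=3^2·(≡1), b=3^2·(≡2) mod 3; (1|3)=+1, (2|3)=-1; (−1)^{2·2·1}·(+1)^2·(-1)^2 = +1.
v=2: v_2(a)=4, v_2(b)=14; units ≡ 5, 5 (mod 8); ε·ε+αω+βω = 0·0+4·1+14·1 ≡ 0  ⇒  (a,b)_2 = +1.
v=11: a=11^2·(≡2), b=11^2·(≡5) mod 11; (2|11)=-1, (5|11)=+1; (−1)^{2·2·5}·(-1)^2·(+1)^2 = +1.
v=5: a=5^0·(≡4), b=5^-2·(≡4) mod 5; (4|5)=+1, (4|5)=+1; (−1)^{0·-2·2}·(+1)^-2·(+1)^0 = +1.
v=19: a=19^2·(≡6), b=19^1·(≡12) mod 19; (6|19)=+1, (12|19)=-1; (−1)^{2·1·9}·(+1)^1·(-1)^2 = +1.
v=∞: 8029 > 0 and -19 < 0  ⇒  (a,b)_∞ = +1.
v=17: a=17^0·(≡5), b=17^-2·(≡13) mod 17; (5|17)=-1, (13|17)=+1; (−1)^{0·-2·8}·(-1)^-2·(+1)^0 = +1.
v=13: a=13^-2·(≡11), b=13^0·(≡6) mod 13; (11|13)=-1, (6|13)=-1; (−1)^{-2·0·6}·(-1)^0·(-1)^-2 = +1.
v=31: a=31^1·(≡13), b=31^0·(≡23) mod 31; (13|31)=-1, (23|31)=-1; (−1)^{1·0·15}·(-1)^0·(-1)^1 = -1.
Ram(8029, -19) = {31, 37}; no ℚ_31-point on the conic.

[31, 37]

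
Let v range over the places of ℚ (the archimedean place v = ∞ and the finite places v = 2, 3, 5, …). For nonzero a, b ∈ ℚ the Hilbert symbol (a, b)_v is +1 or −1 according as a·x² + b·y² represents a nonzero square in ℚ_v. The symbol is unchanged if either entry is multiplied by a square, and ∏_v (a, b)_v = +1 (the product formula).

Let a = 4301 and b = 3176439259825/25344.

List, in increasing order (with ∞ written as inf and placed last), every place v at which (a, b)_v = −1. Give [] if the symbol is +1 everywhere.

(a, b) ≡ (4301, 1062347) mod (ℚ^×)²; places V = {2, 3, 5, 11, 13, 17, 19, 23, 31, 37, ∞}.
(a,b)_5: α=0, u≡1; β=2, v≡2 (mod 5); (1|5)=+1, (2|5)=-1; sign (−1)^0·+1^2·-1^0 = +1.
(a,b)_∞: sgn(4301)=+, sgn(1062347)=+, so +1.
(a,b)_3: α=0, u≡2; β=-2, v≡2 (mod 3); (2|3)=-1, (2|3)=-1; sign (−1)^0·-1^-2·-1^0 = +1.
(a,b)_2: α=0, β=-8; u≡5, v≡3 (mod 8); ε(u)ε(v)=0·1, αω(v)=0·1, βω(u)=-8·1; sum ≡ 0  ⇒  +1.
(a,b)_19: α=0, u≡7; β=1, v≡12 (mod 19); (7|19)=+1, (12|19)=-1; sign (−1)^0·+1^1·-1^0 = +1.
(a,b)_17: α=1, u≡15; β=1, v≡15 (mod 17); (15|17)=+1, (15|17)=+1; sign (−1)^0·+1^1·+1^1 = +1.
(a,b)_11: α=1, u≡6; β=-1, v≡8 (mod 11); (6|11)=-1, (8|11)=-1; sign (−1)^1·-1^-1·-1^1 = -1.
(a,b)_37: α=0, u≡9; β=2, v≡27 (mod 37); (9|37)=+1, (27|37)=+1; sign (−1)^0·+1^2·+1^0 = +1.
(a,b)_31: α=0, u≡23; β=2, v≡8 (mod 31); (23|31)=-1, (8|31)=+1; sign (−1)^0·-1^2·+1^0 = +1.
(a,b)_13: α=0, u≡11; β=1, v≡9 (mod 13); (11|13)=-1, (9|13)=+1; sign (−1)^0·-1^1·+1^0 = -1.
(a,b)_23: α=1, u≡3; β=1, v≡21 (mod 23); (3|23)=+1, (21|23)=-1; sign (−1)^1·+1^1·-1^1 = +1.
Ram(4301, 1062347) = {11, 13}; no ℚ_11-point on the conic.

[11, 13]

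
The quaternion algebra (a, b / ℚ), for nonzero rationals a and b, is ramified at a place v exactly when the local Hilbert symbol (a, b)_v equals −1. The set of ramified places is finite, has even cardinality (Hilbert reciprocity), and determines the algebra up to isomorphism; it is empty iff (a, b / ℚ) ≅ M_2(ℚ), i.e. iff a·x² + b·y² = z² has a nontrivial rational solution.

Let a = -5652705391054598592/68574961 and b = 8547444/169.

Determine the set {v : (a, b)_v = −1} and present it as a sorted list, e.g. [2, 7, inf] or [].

[23, 37]

(a, b) ≡ (-23, 26381) mod (ℚ^×)²; places V = {2, 3, 7, 13, 23, 29, 31, 37, ∞}.
(a,b)_∞: sgn(-23)=−, sgn(26381)=+, so +1.
(a,b)_23: α=3, u≡14; β=1, v≡5 (mod 23); (14|23)=-1, (5|23)=-1; sign (−1)^1·-1^1·-1^3 = -1.
(a,b)_3: α=8, u≡1; β=4, v≡2 (mod 3); (1|3)=+1, (2|3)=-1; sign (−1)^0·+1^4·-1^8 = +1.
(a,b)_31: α=2, u≡25; β=1, v≡14 (mod 31); (25|31)=+1, (14|31)=+1; sign (−1)^0·+1^1·+1^2 = +1.
(a,b)_2: α=6, β=2; u≡1, v≡5 (mod 8); ε(u)ε(v)=0·0, αω(v)=6·1, βω(u)=2·0; sum ≡ 0  ⇒  +1.
(a,b)_13: α=-4, u≡10; β=-2, v≡9 (mod 13); (10|13)=+1, (9|13)=+1; sign (−1)^0·+1^-2·+1^-4 = +1.
(a,b)_29: α=2, u≡24; β=0, v≡9 (mod 29); (24|29)=+1, (9|29)=+1; sign (−1)^0·+1^0·+1^2 = +1.
(a,b)_7: α=-4, u≡5; β=0, v≡3 (mod 7); (5|7)=-1, (3|7)=-1; sign (−1)^0·-1^0·-1^-4 = +1.
(a,b)_37: α=2, u≡29; β=1, v≡1 (mod 37); (29|37)=-1, (1|37)=+1; sign (−1)^0·-1^1·+1^2 = -1.
Ram(-23, 26381) = {23, 37}; no ℚ_23-point on the conic.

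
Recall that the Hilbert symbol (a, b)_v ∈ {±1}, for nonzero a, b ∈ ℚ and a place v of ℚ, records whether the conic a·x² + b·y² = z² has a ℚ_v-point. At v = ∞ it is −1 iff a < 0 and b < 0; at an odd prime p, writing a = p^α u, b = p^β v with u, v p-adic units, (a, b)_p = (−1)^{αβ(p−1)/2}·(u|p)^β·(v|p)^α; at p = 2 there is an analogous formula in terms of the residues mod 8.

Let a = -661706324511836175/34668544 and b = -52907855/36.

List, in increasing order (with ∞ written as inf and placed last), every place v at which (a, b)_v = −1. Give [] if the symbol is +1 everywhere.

Mod squares: a ≡ -143, b ≡ -455. Check v ∈ {∞, 2, 3, 5, 7, 11, 13, 23, 31}.
v=2: v_2(a)=-16, v_2(b)=-2; units ≡ 1, 1 (mod 8); ε·ε+αω+βω = 0·0+-16·0+-2·0 ≡ 0  ⇒  (a,b)_2 = +1.
v=7: a=7^0·(≡2), b=7^1·(≡6) mod 7; (2|7)=+1, (6|7)=-1; (−1)^{0·1·3}·(+1)^1·(-1)^0 = +1.
v=13: a=13^3·(≡8), b=13^1·(≡1) mod 13; (8|13)=-1, (1|13)=+1; (−1)^{3·1·6}·(-1)^1·(+1)^3 = -1.
v=31: a=31^4·(≡29), b=31^2·(≡25) mod 31; (29|31)=-1, (25|31)=+1; (−1)^{4·2·15}·(-1)^2·(+1)^4 = +1.
v=23: a=23^-2·(≡2), b=23^0·(≡15) mod 23; (2|23)=+1, (15|23)=-1; (−1)^{-2·0·11}·(+1)^0·(-1)^-2 = +1.
v=5: a=5^2·(≡2), b=5^1·(≡4) mod 5; (2|5)=-1, (4|5)=+1; (−1)^{2·1·2}·(-1)^1·(+1)^2 = -1.
v=11: a=11^5·(≡9), b=11^2·(≡2) mod 11; (9|11)=+1, (2|11)=-1; (−1)^{5·2·5}·(+1)^2·(-1)^5 = -1.
v=∞: -143 < 0 and -455 < 0  ⇒  (a,b)_∞ = -1.
v=3: a=3^4·(≡1), b=3^-2·(≡1) mod 3; (1|3)=+1, (1|3)=+1; (−1)^{4·-2·1}·(+1)^-2·(+1)^4 = +1.
Ram(-143, -455) = {5, 11, 13, ∞}; no ℚ_5-point on the conic.

[5, 11, 13, inf]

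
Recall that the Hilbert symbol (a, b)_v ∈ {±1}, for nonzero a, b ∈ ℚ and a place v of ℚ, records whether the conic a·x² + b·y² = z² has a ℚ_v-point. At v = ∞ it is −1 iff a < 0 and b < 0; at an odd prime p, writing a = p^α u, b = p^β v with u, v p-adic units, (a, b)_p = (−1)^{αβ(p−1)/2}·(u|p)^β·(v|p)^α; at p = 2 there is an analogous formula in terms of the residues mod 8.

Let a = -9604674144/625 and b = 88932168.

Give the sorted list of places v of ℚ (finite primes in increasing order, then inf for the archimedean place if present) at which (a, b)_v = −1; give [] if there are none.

[2, 17]

(a, b) ≡ (-10166, 30498) mod (ℚ^×)²; places V = {2, 3, 5, 13, 17, 23, ∞}.
(a,b)_5: α=-4, u≡1; β=0, v≡3 (mod 5); (1|5)=+1, (3|5)=-1; sign (−1)^0·+1^0·-1^-4 = +1.
(a,b)_23: α=1, u≡1; β=1, v≡17 (mod 23); (1|23)=+1, (17|23)=-1; sign (−1)^1·+1^1·-1^1 = +1.
(a,b)_∞: sgn(-10166)=−, sgn(30498)=+, so +1.
(a,b)_13: α=1, u≡8; β=1, v≡11 (mod 13); (8|13)=-1, (11|13)=-1; sign (−1)^0·-1^1·-1^1 = +1.
(a,b)_17: α=1, u≡11; β=1, v≡13 (mod 17); (11|17)=-1, (13|17)=+1; sign (−1)^0·-1^1·+1^1 = -1.
(a,b)_2: α=5, β=3; u≡5, v≡1 (mod 8); ε(u)ε(v)=0·0, αω(v)=5·0, βω(u)=3·1; sum ≡ 1  ⇒  -1.
(a,b)_3: α=10, u≡1; β=7, v≡2 (mod 3); (1|3)=+1, (2|3)=-1; sign (−1)^0·+1^7·-1^10 = +1.
Ram(-10166, 30498) = {2, 17}; no ℚ_2-point on the conic.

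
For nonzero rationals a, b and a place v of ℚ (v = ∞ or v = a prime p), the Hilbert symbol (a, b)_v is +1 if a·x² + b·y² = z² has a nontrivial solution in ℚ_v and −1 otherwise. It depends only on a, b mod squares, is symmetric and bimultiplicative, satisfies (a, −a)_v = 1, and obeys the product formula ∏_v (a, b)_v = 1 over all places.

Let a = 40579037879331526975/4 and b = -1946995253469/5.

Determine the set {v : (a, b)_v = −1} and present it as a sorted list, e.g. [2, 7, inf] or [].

Mod squares: a ≡ 565471, b ≡ -1125560905. Check v ∈ {∞, 2, 3, 5, 7, 17, 29, 31, 37, 41, 43}.
v=31: a=31^5·(≡29), b=31^2·(≡29) mod 31; (29|31)=-1, (29|31)=-1; (−1)^{5·2·15}·(-1)^2·(-1)^5 = -1.
v=17: a=17^1·(≡10), b=17^1·(≡12) mod 17; (10|17)=-1, (12|17)=-1; (−1)^{1·1·8}·(-1)^1·(-1)^1 = +1.
v=37: a=37^1·(≡22), b=37^1·(≡25) mod 37; (22|37)=-1, (25|37)=+1; (−1)^{1·1·18}·(-1)^1·(+1)^1 = -1.
v=7: a=7^0·(≡2), b=7^1·(≡2) mod 7; (2|7)=+1, (2|7)=+1; (−1)^{0·1·3}·(+1)^1·(+1)^0 = +1.
v=2: v_2(a)=-2, v_2(b)=0; units ≡ 7, 7 (mod 8); ε·ε+αω+βω = 1·1+-2·0+0·0 ≡ 1  ⇒  (a,b)_2 = -1.
v=5: a=5^2·(≡1), b=5^-1·(≡1) mod 5; (1|5)=+1, (1|5)=+1; (−1)^{2·-1·2}·(+1)^-1·(+1)^2 = +1.
v=29: a=29^1·(≡15), b=29^1·(≡16) mod 29; (15|29)=-1, (16|29)=+1; (−1)^{1·1·14}·(-1)^1·(+1)^1 = -1.
v=3: a=3^0·(≡1), b=3^2·(≡2) mod 3; (1|3)=+1, (2|3)=-1; (−1)^{0·2·1}·(+1)^2·(-1)^0 = +1.
v=∞: 565471 > 0 and -1125560905 < 0  ⇒  (a,b)_∞ = +1.
v=41: a=41^2·(≡18), b=41^1·(≡35) mod 41; (18|41)=+1, (35|41)=-1; (−1)^{2·1·20}·(+1)^1·(-1)^2 = +1.
v=43: a=43^2·(≡4), b=43^1·(≡5) mod 43; (4|43)=+1, (5|43)=-1; (−1)^{2·1·21}·(+1)^1·(-1)^2 = +1.
(565471, -1125560905 / ℚ) ramifies at {2, 29, 31, 37}: a division algebra.

[2, 29, 31, 37]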